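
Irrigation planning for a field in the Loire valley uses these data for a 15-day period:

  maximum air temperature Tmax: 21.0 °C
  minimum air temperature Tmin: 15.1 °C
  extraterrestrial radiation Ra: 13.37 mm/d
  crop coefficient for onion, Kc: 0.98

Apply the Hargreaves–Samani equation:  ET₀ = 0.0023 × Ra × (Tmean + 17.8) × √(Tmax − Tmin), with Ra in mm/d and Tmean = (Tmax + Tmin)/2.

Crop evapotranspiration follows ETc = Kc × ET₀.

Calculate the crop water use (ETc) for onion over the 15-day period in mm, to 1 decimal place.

Tmean = (21.0 + 15.1)/2 = 18.05 °C
ET₀ = 0.0023 × 13.37 × (18.05 + 17.8) × √5.9 = 0.0023 × 13.37 × 35.85 × 2.4290 = 2.6778 mm/d
ETc = Kc × ET₀ = 0.98 × 2.6778 = 2.6242 mm/d
Over 15 days: 2.6242 × 15 = 39.363 mm

39.4 mm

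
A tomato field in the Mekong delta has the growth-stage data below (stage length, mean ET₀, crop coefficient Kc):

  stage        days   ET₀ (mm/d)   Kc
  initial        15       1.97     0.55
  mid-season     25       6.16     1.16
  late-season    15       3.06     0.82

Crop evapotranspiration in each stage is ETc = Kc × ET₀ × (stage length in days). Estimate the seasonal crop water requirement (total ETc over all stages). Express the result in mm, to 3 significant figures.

initial: 0.55 × 1.97 × 15 = 16.25 mm
mid-season: 1.16 × 6.16 × 25 = 178.64 mm
late-season: 0.82 × 3.06 × 15 = 37.64 mm
Seasonal total = 232.53 mm

233 mm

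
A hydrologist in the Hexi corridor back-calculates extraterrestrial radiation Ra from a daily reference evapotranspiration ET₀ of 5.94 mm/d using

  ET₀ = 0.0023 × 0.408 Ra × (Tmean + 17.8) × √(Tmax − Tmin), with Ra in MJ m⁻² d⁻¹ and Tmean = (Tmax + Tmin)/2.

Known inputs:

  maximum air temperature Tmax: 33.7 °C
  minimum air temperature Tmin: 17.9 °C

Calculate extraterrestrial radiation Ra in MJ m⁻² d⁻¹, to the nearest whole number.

Tmean = (33.7+17.9)/2 = 25.80 °C; ΔT = 15.8
Ra = ET₀ / [0.0023 × 0.408 × (Tmean+17.8) × √ΔT]
   = 5.94 / (0.0023 × 0.408 × 43.60 × 3.9749) = 36.525 MJ m⁻² d⁻¹

37 MJ m⁻² d⁻¹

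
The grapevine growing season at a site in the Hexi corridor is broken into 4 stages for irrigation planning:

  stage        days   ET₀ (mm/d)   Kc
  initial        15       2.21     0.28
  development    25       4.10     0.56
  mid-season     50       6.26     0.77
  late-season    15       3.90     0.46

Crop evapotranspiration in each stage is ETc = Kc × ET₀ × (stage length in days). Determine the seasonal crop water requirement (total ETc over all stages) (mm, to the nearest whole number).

initial: 0.28 × 2.21 × 15 = 9.28 mm
development: 0.56 × 4.10 × 25 = 57.40 mm
mid-season: 0.77 × 6.26 × 50 = 241.01 mm
late-season: 0.46 × 3.90 × 15 = 26.91 mm
Seasonal total = 334.60 mm

335 mm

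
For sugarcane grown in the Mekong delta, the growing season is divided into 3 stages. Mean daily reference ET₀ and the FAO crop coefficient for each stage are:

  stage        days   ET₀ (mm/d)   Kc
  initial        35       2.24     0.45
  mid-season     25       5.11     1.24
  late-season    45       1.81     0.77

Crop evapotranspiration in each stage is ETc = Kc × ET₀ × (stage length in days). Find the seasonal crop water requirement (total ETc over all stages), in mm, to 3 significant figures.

256 mm

initial: 0.45 × 2.24 × 35 = 35.28 mm
mid-season: 1.24 × 5.11 × 25 = 158.41 mm
late-season: 0.77 × 1.81 × 45 = 62.72 mm
Seasonal total = 256.41 mm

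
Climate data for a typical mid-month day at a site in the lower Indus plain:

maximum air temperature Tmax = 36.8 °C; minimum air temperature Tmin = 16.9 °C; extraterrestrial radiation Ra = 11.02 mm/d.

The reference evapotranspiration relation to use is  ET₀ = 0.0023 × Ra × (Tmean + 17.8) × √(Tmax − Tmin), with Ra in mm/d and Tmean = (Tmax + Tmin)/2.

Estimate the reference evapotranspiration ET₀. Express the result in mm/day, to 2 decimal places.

Tmean = (36.8 + 16.9)/2 = 26.85 °C
ET₀ = 0.0023 × 11.02 × (26.85 + 17.8) × √19.9 = 0.0023 × 11.02 × 44.65 × 4.4609 = 5.0484 mm/d

5.05 mm/day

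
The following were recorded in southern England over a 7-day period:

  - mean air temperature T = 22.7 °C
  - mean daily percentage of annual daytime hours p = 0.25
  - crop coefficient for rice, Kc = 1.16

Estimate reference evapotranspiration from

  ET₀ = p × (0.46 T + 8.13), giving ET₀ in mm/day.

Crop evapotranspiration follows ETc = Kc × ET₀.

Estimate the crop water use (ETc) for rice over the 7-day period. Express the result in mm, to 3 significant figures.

37.7 mm

ET₀ = 0.25 × (0.46 × 22.7 + 8.13) = 0.25 × 18.572 = 4.6430 mm/d
ETc = Kc × ET₀ = 1.16 × 4.6430 = 5.3859 mm/d
Over 7 days: 5.3859 × 7 = 37.701 mm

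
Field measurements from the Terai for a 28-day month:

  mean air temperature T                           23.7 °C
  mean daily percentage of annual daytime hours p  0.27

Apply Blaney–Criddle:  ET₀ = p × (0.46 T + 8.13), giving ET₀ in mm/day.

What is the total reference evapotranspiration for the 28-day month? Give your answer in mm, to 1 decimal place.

143.9 mm

ET₀ = 0.27 × (0.46 × 23.7 + 8.13) = 0.27 × 19.032 = 5.1386 mm/d
Monthly total = 5.1386 × 28 = 143.881 mm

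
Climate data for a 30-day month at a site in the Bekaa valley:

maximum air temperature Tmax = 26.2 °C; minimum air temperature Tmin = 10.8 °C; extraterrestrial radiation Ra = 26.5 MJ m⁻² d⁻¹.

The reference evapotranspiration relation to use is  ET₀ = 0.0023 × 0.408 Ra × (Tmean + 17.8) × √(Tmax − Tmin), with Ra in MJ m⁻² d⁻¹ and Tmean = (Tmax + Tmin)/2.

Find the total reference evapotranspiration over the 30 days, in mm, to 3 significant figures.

Tmean = (26.2 + 10.8)/2 = 18.50 °C
0.408 Ra = 0.408 × 26.5 = 10.8120 mm/d equivalent
ET₀ = 0.0023 × 10.8120 × (18.50 + 17.8) × √15.4 = 0.0023 × 10.8120 × 36.30 × 3.9243 = 3.5424 mm/d
Over 30 days: 3.5424 × 30 = 106.272 mm

106 mm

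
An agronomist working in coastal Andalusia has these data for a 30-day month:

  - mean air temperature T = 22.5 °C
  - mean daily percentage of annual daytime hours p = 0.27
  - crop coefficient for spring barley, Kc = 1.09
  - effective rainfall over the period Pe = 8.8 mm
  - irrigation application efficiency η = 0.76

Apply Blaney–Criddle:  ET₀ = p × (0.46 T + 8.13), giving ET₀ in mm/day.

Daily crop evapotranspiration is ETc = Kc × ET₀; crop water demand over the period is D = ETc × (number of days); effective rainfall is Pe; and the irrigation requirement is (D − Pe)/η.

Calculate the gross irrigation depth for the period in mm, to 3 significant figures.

203 mm

ET₀ = 0.27 × (0.46 × 22.5 + 8.13) = 0.27 × 18.480 = 4.9896 mm/d
ETc = Kc × ET₀ = 1.09 × 4.9896 = 5.4387 mm/d
Crop demand D = ETc × 30 d = 5.4387 × 30 = 163.161 mm
D − Pe = 163.161 − 8.8 = 154.361 mm
Gross irrigation = 154.361 / 0.76 = 203.107 mm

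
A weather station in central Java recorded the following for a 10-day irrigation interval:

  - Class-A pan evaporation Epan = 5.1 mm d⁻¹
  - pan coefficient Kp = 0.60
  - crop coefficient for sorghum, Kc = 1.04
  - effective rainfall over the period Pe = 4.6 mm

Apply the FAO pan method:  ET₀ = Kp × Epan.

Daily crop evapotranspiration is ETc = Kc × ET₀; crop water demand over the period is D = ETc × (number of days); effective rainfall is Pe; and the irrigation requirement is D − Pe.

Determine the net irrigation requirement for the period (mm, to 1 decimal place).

27.2 mm

ET₀ = 0.60 × 5.1 = 3.0600 mm/d
ETc = Kc × ET₀ = 1.04 × 3.0600 = 3.1824 mm/d
Crop demand D = ETc × 10 d = 3.1824 × 10 = 31.824 mm
D − Pe = 31.824 − 4.6 = 27.224 mm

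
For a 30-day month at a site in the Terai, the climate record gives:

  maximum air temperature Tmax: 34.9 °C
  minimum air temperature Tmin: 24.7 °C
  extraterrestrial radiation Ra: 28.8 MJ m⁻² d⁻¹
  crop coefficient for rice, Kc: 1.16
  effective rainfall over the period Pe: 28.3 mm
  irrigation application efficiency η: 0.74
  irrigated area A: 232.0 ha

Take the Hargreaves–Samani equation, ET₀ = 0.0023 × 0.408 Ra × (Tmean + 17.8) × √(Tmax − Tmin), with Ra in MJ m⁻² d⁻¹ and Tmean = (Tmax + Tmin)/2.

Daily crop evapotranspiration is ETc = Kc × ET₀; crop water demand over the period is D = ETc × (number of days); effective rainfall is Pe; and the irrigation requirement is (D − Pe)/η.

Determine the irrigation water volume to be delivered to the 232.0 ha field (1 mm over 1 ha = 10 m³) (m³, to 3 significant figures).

Tmean = (34.9 + 24.7)/2 = 29.80 °C
0.408 Ra = 0.408 × 28.8 = 11.7504 mm/d equivalent
ET₀ = 0.0023 × 11.7504 × (29.80 + 17.8) × √10.2 = 0.0023 × 11.7504 × 47.60 × 3.1937 = 4.1085 mm/d
ETc = Kc × ET₀ = 1.16 × 4.1085 = 4.7659 mm/d
Crop demand D = ETc × 30 d = 4.7659 × 30 = 142.977 mm
D − Pe = 142.977 − 28.3 = 114.677 mm
Gross irrigation = 114.677 / 0.74 = 154.969 mm
Volume = 154.969 mm × 232.0 ha × 10 = 359528.1 m³

360000 m³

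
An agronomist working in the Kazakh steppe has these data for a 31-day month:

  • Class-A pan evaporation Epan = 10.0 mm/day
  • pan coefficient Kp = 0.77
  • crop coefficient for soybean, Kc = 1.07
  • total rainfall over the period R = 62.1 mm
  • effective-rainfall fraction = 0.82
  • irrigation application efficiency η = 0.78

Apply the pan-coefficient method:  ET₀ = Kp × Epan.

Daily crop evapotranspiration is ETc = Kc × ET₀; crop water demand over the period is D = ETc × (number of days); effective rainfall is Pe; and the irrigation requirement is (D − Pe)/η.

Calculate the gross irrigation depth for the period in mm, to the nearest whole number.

ET₀ = 0.77 × 10.0 = 7.7000 mm/d
ETc = Kc × ET₀ = 1.07 × 7.7000 = 8.2390 mm/d
Crop demand D = ETc × 31 d = 8.2390 × 31 = 255.409 mm
Pe = 0.82 × 62.1 = 50.922 mm
D − Pe = 255.409 − 50.922 = 204.487 mm
Gross irrigation = 204.487 / 0.78 = 262.163 mm

262 mm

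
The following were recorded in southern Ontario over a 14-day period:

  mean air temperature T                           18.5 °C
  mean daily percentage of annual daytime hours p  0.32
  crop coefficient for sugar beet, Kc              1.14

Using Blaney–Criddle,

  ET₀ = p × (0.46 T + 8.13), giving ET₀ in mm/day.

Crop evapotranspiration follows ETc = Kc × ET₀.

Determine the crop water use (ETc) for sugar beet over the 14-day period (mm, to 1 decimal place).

ET₀ = 0.32 × (0.46 × 18.5 + 8.13) = 0.32 × 16.640 = 5.3248 mm/d
ETc = Kc × ET₀ = 1.14 × 5.3248 = 6.0703 mm/d
Over 14 days: 6.0703 × 14 = 84.984 mm

85.0 mm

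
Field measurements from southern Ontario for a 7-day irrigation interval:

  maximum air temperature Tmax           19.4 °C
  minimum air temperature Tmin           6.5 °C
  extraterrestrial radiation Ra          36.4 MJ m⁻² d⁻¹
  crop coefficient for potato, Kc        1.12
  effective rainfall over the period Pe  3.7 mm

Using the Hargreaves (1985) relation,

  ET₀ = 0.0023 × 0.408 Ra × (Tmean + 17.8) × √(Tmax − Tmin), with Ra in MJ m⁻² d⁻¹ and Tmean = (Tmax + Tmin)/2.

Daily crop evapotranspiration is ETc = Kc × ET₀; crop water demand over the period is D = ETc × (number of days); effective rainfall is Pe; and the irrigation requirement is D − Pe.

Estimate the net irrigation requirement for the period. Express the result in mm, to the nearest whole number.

Tmean = (19.4 + 6.5)/2 = 12.95 °C
0.408 Ra = 0.408 × 36.4 = 14.8512 mm/d equivalent
ET₀ = 0.0023 × 14.8512 × (12.95 + 17.8) × √12.9 = 0.0023 × 14.8512 × 30.75 × 3.5917 = 3.7725 mm/d
ETc = Kc × ET₀ = 1.12 × 3.7725 = 4.2252 mm/d
Crop demand D = ETc × 7 d = 4.2252 × 7 = 29.576 mm
D − Pe = 29.576 − 3.7 = 25.876 mm

26 mm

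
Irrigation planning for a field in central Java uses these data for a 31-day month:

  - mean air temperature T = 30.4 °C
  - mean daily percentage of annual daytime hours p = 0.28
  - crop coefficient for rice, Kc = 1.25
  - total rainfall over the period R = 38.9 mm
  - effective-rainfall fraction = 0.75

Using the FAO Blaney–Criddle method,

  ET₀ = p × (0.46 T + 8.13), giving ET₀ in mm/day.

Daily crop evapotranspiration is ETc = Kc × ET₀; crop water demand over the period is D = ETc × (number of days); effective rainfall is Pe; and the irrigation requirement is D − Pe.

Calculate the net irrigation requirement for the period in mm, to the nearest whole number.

ET₀ = 0.28 × (0.46 × 30.4 + 8.13) = 0.28 × 22.114 = 6.1919 mm/d
ETc = Kc × ET₀ = 1.25 × 6.1919 = 7.7399 mm/d
Crop demand D = ETc × 31 d = 7.7399 × 31 = 239.937 mm
Pe = 0.75 × 38.9 = 29.175 mm
D − Pe = 239.937 − 29.175 = 210.762 mm

211 mm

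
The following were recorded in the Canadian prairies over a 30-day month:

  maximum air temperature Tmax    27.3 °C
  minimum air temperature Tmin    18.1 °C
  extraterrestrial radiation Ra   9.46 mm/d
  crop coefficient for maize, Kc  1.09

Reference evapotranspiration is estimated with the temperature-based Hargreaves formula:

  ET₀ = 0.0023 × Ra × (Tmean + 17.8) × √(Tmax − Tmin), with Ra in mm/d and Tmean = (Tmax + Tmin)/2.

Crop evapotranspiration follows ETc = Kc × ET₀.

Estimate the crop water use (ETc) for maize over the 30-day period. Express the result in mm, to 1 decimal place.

87.4 mm

Tmean = (27.3 + 18.1)/2 = 22.70 °C
ET₀ = 0.0023 × 9.46 × (22.70 + 17.8) × √9.2 = 0.0023 × 9.46 × 40.50 × 3.0332 = 2.6729 mm/d
ETc = Kc × ET₀ = 1.09 × 2.6729 = 2.9135 mm/d
Over 30 days: 2.9135 × 30 = 87.405 mm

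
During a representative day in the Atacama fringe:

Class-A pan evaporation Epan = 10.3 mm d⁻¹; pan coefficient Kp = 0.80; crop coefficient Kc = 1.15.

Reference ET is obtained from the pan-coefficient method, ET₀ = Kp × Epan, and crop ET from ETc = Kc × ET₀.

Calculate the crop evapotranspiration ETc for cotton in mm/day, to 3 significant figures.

ET₀ = 0.80 × 10.3 = 8.2400 mm/d
ETc = Kc × ET₀ = 1.15 × 8.2400 = 9.4760 mm/d

9.48 mm/day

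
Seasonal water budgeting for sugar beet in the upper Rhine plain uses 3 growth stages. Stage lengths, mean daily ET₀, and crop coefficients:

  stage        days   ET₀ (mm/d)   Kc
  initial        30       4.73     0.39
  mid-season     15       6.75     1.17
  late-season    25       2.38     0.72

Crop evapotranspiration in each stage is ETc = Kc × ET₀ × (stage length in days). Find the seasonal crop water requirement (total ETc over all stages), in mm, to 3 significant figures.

initial: 0.39 × 4.73 × 30 = 55.34 mm
mid-season: 1.17 × 6.75 × 15 = 118.46 mm
late-season: 0.72 × 2.38 × 25 = 42.84 mm
Seasonal total = 216.64 mm

217 mm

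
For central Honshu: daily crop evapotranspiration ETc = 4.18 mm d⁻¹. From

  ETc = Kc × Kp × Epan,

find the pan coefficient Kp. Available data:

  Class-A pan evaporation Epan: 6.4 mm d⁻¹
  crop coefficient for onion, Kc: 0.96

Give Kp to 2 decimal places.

ETc = Kc × Kp × Epan  ⇒  Kp = ETc / (Kc × Epan)
Kp = 4.18 / (0.96 × 6.4) = 4.18 / 6.144 = 0.6803

0.68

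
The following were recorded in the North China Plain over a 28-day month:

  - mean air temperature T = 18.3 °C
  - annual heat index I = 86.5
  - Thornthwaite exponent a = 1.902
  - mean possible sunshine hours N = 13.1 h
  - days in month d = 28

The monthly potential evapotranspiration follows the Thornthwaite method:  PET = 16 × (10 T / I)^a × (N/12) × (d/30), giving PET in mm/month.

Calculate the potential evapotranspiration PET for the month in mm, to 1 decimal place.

67.8 mm

10T/I = 10 × 18.3 / 86.5 = 2.1156
(10T/I)^a = 2.1156^1.902 = 4.1589
Uncorrected PET = 16 × 4.1589 = 66.542 mm
Correction = (N/12)(d/30) = (13.1/12)(28/30) = 1.0189
PET = 66.542 × 1.0189 = 67.800 mm/month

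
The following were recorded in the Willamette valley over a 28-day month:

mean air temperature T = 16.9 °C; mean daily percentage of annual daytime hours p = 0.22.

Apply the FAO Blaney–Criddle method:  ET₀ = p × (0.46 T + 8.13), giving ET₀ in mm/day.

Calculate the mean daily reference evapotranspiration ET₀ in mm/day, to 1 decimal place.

ET₀ = 0.22 × (0.46 × 16.9 + 8.13) = 0.22 × 15.904 = 3.4989 mm/d

3.5 mm/day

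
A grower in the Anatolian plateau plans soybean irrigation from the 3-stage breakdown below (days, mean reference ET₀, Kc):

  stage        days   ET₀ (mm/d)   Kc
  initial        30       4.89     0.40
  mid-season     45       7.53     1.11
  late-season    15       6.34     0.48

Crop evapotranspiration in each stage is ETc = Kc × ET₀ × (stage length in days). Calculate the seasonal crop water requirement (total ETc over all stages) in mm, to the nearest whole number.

480 mm

initial: 0.40 × 4.89 × 30 = 58.68 mm
mid-season: 1.11 × 7.53 × 45 = 376.12 mm
late-season: 0.48 × 6.34 × 15 = 45.65 mm
Seasonal total = 480.45 mm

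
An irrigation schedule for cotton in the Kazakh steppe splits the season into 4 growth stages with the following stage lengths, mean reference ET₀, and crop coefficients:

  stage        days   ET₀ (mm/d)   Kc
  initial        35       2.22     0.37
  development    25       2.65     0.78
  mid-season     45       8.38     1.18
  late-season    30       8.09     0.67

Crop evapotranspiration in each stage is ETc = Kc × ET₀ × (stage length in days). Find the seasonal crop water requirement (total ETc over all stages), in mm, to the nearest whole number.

initial: 0.37 × 2.22 × 35 = 28.75 mm
development: 0.78 × 2.65 × 25 = 51.68 mm
mid-season: 1.18 × 8.38 × 45 = 444.98 mm
late-season: 0.67 × 8.09 × 30 = 162.61 mm
Seasonal total = 688.02 mm

688 mm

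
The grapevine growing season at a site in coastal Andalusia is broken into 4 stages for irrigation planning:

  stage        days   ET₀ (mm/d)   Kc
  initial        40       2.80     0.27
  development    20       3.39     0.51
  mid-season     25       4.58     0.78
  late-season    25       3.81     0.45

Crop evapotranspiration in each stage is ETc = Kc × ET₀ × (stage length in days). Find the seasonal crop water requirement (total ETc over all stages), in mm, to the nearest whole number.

initial: 0.27 × 2.80 × 40 = 30.24 mm
development: 0.51 × 3.39 × 20 = 34.58 mm
mid-season: 0.78 × 4.58 × 25 = 89.31 mm
late-season: 0.45 × 3.81 × 25 = 42.86 mm
Seasonal total = 196.99 mm

197 mm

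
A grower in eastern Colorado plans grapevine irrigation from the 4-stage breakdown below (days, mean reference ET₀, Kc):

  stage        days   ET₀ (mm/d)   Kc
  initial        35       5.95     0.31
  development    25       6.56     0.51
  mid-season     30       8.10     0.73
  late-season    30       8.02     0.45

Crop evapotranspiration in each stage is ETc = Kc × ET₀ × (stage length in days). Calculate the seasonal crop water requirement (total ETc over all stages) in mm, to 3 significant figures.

initial: 0.31 × 5.95 × 35 = 64.56 mm
development: 0.51 × 6.56 × 25 = 83.64 mm
mid-season: 0.73 × 8.10 × 30 = 177.39 mm
late-season: 0.45 × 8.02 × 30 = 108.27 mm
Seasonal total = 433.86 mm

434 mm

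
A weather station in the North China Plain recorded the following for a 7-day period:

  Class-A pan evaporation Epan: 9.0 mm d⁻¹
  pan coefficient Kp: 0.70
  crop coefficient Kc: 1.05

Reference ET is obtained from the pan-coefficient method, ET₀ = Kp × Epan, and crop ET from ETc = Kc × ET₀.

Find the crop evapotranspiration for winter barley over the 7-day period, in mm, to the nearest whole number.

46 mm

ET₀ = 0.70 × 9.0 = 6.3000 mm/d
ETc = Kc × ET₀ = 1.05 × 6.3000 = 6.6150 mm/d
Over 7 days: 6.6150 × 7 = 46.305 mm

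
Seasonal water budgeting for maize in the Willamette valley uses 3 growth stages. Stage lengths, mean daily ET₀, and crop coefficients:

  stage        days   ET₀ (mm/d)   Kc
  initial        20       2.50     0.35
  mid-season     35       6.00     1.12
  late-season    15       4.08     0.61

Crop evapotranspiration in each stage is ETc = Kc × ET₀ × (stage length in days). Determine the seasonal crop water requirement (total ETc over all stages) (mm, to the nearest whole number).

initial: 0.35 × 2.50 × 20 = 17.50 mm
mid-season: 1.12 × 6.00 × 35 = 235.20 mm
late-season: 0.61 × 4.08 × 15 = 37.33 mm
Seasonal total = 290.03 mm

290 mm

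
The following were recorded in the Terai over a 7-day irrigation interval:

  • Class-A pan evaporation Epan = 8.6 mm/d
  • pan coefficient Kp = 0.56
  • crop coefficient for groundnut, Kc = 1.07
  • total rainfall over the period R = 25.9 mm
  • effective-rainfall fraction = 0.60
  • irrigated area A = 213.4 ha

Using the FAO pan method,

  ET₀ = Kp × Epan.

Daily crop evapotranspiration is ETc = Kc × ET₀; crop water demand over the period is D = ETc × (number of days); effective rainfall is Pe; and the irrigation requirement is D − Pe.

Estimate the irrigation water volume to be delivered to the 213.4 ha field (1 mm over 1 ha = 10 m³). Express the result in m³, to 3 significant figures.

ET₀ = 0.56 × 8.6 = 4.8160 mm/d
ETc = Kc × ET₀ = 1.07 × 4.8160 = 5.1531 mm/d
Crop demand D = ETc × 7 d = 5.1531 × 7 = 36.072 mm
Pe = 0.60 × 25.9 = 15.540 mm
D − Pe = 36.072 − 15.540 = 20.532 mm
Volume = 20.532 mm × 213.4 ha × 10 = 43815.3 m³

43800 m³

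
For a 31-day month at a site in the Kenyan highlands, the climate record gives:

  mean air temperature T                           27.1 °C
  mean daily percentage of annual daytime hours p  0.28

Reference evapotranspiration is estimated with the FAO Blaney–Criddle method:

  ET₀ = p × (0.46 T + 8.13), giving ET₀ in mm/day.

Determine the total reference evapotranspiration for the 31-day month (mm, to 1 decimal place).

178.8 mm

ET₀ = 0.28 × (0.46 × 27.1 + 8.13) = 0.28 × 20.596 = 5.7669 mm/d
Monthly total = 5.7669 × 31 = 178.774 mm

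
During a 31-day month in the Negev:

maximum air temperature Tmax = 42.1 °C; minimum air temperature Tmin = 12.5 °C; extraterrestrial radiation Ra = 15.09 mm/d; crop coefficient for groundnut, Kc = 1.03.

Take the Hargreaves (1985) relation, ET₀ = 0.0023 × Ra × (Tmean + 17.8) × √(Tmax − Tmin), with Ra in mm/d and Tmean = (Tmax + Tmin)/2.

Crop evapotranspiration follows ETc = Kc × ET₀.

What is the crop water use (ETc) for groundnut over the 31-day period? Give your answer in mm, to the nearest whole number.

Tmean = (42.1 + 12.5)/2 = 27.30 °C
ET₀ = 0.0023 × 15.09 × (27.30 + 17.8) × √29.6 = 0.0023 × 15.09 × 45.10 × 5.4406 = 8.5161 mm/d
ETc = Kc × ET₀ = 1.03 × 8.5161 = 8.7716 mm/d
Over 31 days: 8.7716 × 31 = 271.920 mm

272 mm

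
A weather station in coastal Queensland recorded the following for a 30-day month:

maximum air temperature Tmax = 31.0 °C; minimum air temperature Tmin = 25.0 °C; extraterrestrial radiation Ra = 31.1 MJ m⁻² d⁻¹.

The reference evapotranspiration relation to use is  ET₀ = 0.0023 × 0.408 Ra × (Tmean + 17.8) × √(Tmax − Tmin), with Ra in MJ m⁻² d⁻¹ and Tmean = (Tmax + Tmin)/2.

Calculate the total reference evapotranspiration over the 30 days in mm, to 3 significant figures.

98.2 mm

Tmean = (31.0 + 25.0)/2 = 28.00 °C
0.408 Ra = 0.408 × 31.1 = 12.6888 mm/d equivalent
ET₀ = 0.0023 × 12.6888 × (28.00 + 17.8) × √6.0 = 0.0023 × 12.6888 × 45.80 × 2.4495 = 3.2741 mm/d
Over 30 days: 3.2741 × 30 = 98.223 mm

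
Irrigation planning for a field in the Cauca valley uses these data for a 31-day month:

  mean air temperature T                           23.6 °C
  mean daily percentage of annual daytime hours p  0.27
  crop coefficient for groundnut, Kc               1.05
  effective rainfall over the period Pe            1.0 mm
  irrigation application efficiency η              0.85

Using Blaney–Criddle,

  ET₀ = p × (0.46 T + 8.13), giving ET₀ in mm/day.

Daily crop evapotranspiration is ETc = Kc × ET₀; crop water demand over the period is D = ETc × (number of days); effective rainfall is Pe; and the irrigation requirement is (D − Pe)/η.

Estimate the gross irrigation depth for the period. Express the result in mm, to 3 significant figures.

195 mm

ET₀ = 0.27 × (0.46 × 23.6 + 8.13) = 0.27 × 18.986 = 5.1262 mm/d
ETc = Kc × ET₀ = 1.05 × 5.1262 = 5.3825 mm/d
Crop demand D = ETc × 31 d = 5.3825 × 31 = 166.858 mm
D − Pe = 166.858 − 1.0 = 165.858 mm
Gross irrigation = 165.858 / 0.85 = 195.127 mm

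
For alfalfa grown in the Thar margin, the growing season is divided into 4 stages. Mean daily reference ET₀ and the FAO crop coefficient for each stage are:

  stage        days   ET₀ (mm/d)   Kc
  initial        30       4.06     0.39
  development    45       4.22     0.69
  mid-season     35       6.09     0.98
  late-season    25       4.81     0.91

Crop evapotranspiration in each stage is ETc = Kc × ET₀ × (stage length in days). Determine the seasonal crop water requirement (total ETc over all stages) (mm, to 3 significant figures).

497 mm

initial: 0.39 × 4.06 × 30 = 47.50 mm
development: 0.69 × 4.22 × 45 = 131.03 mm
mid-season: 0.98 × 6.09 × 35 = 208.89 mm
late-season: 0.91 × 4.81 × 25 = 109.43 mm
Seasonal total = 496.85 mm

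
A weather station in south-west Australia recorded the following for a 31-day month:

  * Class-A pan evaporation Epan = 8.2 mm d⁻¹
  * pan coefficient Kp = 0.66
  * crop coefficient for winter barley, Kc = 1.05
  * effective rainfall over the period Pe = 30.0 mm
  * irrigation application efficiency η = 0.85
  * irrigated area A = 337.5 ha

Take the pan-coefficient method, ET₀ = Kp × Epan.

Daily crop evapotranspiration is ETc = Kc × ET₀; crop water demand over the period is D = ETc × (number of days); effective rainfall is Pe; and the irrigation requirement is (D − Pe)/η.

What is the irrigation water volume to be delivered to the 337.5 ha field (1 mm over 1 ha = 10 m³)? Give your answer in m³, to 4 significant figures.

ET₀ = 0.66 × 8.2 = 5.4120 mm/d
ETc = Kc × ET₀ = 1.05 × 5.4120 = 5.6826 mm/d
Crop demand D = ETc × 31 d = 5.6826 × 31 = 176.161 mm
D − Pe = 176.161 − 30.0 = 146.161 mm
Gross irrigation = 146.161 / 0.85 = 171.954 mm
Volume = 171.954 mm × 337.5 ha × 10 = 580344.8 m³

580300 m³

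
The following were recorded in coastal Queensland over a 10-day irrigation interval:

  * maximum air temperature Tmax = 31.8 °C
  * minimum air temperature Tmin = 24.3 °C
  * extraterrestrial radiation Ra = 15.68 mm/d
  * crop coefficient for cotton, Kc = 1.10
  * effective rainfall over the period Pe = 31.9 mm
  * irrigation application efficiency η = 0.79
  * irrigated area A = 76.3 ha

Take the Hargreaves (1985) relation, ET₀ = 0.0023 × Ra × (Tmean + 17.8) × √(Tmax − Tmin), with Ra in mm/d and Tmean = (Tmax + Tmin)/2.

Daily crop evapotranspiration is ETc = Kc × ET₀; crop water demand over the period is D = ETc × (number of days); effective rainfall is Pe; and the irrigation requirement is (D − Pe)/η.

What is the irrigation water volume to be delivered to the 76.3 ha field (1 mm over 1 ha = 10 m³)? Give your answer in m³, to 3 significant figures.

17300 m³

Tmean = (31.8 + 24.3)/2 = 28.05 °C
ET₀ = 0.0023 × 15.68 × (28.05 + 17.8) × √7.5 = 0.0023 × 15.68 × 45.85 × 2.7386 = 4.5284 mm/d
ETc = Kc × ET₀ = 1.10 × 4.5284 = 4.9812 mm/d
Crop demand D = ETc × 10 d = 4.9812 × 10 = 49.812 mm
D − Pe = 49.812 − 31.9 = 17.912 mm
Gross irrigation = 17.912 / 0.79 = 22.673 mm
Volume = 22.673 mm × 76.3 ha × 10 = 17299.5 m³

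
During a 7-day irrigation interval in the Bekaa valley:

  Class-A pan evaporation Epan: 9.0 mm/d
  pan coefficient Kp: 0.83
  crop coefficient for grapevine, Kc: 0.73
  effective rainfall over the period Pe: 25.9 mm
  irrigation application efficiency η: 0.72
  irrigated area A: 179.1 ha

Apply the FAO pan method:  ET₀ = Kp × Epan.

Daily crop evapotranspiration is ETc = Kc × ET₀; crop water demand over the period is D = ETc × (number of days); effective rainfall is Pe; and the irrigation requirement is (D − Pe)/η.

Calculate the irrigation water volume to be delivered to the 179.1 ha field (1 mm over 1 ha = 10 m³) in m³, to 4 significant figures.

ET₀ = 0.83 × 9.0 = 7.4700 mm/d
ETc = Kc × ET₀ = 0.73 × 7.4700 = 5.4531 mm/d
Crop demand D = ETc × 7 d = 5.4531 × 7 = 38.172 mm
D − Pe = 38.172 − 25.9 = 12.272 mm
Gross irrigation = 12.272 / 0.72 = 17.044 mm
Volume = 17.044 mm × 179.1 ha × 10 = 30525.8 m³

30530 m³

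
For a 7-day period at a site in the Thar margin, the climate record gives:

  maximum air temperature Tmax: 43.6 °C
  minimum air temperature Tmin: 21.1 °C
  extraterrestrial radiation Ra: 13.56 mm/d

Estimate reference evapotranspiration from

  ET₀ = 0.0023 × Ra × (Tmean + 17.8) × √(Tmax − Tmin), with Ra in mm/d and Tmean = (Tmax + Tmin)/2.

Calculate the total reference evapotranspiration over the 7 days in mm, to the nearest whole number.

Tmean = (43.6 + 21.1)/2 = 32.35 °C
ET₀ = 0.0023 × 13.56 × (32.35 + 17.8) × √22.5 = 0.0023 × 13.56 × 50.15 × 4.7434 = 7.4190 mm/d
Over 7 days: 7.4190 × 7 = 51.933 mm

52 mm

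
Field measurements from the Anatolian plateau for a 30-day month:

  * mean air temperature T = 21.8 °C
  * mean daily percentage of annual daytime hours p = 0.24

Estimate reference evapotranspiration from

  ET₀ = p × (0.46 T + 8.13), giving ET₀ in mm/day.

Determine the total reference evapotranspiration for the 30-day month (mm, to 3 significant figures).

131 mm

ET₀ = 0.24 × (0.46 × 21.8 + 8.13) = 0.24 × 18.158 = 4.3579 mm/d
Monthly total = 4.3579 × 30 = 130.737 mm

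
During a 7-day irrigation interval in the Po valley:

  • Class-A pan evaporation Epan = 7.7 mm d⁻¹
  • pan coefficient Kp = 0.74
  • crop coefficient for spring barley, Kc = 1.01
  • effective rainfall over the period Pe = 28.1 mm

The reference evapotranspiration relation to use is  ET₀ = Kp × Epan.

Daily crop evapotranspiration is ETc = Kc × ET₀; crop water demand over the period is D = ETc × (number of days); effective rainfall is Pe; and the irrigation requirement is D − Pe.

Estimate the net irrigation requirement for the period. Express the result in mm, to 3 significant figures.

ET₀ = 0.74 × 7.7 = 5.6980 mm/d
ETc = Kc × ET₀ = 1.01 × 5.6980 = 5.7550 mm/d
Crop demand D = ETc × 7 d = 5.7550 × 7 = 40.285 mm
D − Pe = 40.285 − 28.1 = 12.185 mm

12.2 mm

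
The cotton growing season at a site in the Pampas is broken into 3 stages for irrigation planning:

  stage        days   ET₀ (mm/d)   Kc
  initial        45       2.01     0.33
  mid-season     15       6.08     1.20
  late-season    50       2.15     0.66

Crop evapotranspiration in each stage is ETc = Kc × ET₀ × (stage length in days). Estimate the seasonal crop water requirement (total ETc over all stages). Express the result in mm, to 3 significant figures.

initial: 0.33 × 2.01 × 45 = 29.85 mm
mid-season: 1.20 × 6.08 × 15 = 109.44 mm
late-season: 0.66 × 2.15 × 50 = 70.95 mm
Seasonal total = 210.24 mm

210 mm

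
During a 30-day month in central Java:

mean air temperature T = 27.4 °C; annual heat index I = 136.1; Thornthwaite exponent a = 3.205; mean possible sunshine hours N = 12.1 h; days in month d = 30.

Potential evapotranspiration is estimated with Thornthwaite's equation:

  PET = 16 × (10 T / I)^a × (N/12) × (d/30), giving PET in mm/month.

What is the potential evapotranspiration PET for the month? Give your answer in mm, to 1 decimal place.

10T/I = 10 × 27.4 / 136.1 = 2.0132
(10T/I)^a = 2.0132^3.205 = 9.4180
Uncorrected PET = 16 × 9.4180 = 150.688 mm
Correction = (N/12)(d/30) = (12.1/12)(30/30) = 1.0083
PET = 150.688 × 1.0083 = 151.939 mm/month

151.9 mm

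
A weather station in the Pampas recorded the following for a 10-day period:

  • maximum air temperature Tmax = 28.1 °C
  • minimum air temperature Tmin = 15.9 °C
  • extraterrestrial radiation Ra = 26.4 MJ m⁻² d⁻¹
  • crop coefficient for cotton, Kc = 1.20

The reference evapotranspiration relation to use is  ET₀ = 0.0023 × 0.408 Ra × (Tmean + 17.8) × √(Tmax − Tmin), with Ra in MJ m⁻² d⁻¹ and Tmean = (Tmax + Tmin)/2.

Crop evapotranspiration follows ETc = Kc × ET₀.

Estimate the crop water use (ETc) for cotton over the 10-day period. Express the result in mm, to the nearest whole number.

Tmean = (28.1 + 15.9)/2 = 22.00 °C
0.408 Ra = 0.408 × 26.4 = 10.7712 mm/d equivalent
ET₀ = 0.0023 × 10.7712 × (22.00 + 17.8) × √12.2 = 0.0023 × 10.7712 × 39.80 × 3.4928 = 3.4439 mm/d
ETc = Kc × ET₀ = 1.20 × 3.4439 = 4.1327 mm/d
Over 10 days: 4.1327 × 10 = 41.327 mm

41 mm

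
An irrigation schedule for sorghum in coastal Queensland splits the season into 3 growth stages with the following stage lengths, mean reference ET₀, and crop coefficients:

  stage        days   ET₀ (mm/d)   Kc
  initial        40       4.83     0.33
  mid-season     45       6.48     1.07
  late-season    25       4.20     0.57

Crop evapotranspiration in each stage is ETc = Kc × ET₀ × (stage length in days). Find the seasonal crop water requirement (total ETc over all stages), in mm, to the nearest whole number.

436 mm

initial: 0.33 × 4.83 × 40 = 63.76 mm
mid-season: 1.07 × 6.48 × 45 = 312.01 mm
late-season: 0.57 × 4.20 × 25 = 59.85 mm
Seasonal total = 435.62 mm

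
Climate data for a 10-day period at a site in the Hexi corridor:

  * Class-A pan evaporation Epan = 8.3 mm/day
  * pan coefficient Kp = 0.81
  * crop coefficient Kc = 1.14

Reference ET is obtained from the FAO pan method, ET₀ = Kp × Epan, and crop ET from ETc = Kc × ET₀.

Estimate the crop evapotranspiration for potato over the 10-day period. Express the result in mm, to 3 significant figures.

76.6 mm

ET₀ = 0.81 × 8.3 = 6.7230 mm/d
ETc = Kc × ET₀ = 1.14 × 6.7230 = 7.6642 mm/d
Over 10 days: 7.6642 × 10 = 76.642 mm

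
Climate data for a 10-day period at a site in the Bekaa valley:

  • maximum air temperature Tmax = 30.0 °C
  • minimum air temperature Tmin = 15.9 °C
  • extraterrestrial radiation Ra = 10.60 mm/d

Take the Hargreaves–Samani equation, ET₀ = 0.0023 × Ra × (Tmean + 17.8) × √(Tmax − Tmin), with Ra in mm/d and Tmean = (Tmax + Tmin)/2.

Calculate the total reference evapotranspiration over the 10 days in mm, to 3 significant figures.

Tmean = (30.0 + 15.9)/2 = 22.95 °C
ET₀ = 0.0023 × 10.60 × (22.95 + 17.8) × √14.1 = 0.0023 × 10.60 × 40.75 × 3.7550 = 3.7305 mm/d
Over 10 days: 3.7305 × 10 = 37.305 mm

37.3 mm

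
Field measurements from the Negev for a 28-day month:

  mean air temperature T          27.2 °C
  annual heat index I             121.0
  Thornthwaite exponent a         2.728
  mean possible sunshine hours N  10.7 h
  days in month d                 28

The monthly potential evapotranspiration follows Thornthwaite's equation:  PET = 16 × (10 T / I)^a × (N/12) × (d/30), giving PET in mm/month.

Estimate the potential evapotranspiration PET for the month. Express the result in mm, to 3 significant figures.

10T/I = 10 × 27.2 / 121.0 = 2.2479
(10T/I)^a = 2.2479^2.728 = 9.1127
Uncorrected PET = 16 × 9.1127 = 145.803 mm
Correction = (N/12)(d/30) = (10.7/12)(28/30) = 0.8322
PET = 145.803 × 0.8322 = 121.337 mm/month

121 mm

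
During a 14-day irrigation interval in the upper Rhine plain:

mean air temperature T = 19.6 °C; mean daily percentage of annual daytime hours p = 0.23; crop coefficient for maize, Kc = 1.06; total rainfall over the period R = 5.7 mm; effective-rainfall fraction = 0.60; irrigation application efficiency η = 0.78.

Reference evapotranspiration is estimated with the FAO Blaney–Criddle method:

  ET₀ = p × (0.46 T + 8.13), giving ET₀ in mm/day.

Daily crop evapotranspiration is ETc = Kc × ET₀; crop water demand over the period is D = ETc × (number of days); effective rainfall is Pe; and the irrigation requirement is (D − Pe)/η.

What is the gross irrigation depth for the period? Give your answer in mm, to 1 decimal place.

ET₀ = 0.23 × (0.46 × 19.6 + 8.13) = 0.23 × 17.146 = 3.9436 mm/d
ETc = Kc × ET₀ = 1.06 × 3.9436 = 4.1802 mm/d
Crop demand D = ETc × 14 d = 4.1802 × 14 = 58.523 mm
Pe = 0.60 × 5.7 = 3.420 mm
D − Pe = 58.523 − 3.420 = 55.103 mm
Gross irrigation = 55.103 / 0.78 = 70.645 mm

70.6 mm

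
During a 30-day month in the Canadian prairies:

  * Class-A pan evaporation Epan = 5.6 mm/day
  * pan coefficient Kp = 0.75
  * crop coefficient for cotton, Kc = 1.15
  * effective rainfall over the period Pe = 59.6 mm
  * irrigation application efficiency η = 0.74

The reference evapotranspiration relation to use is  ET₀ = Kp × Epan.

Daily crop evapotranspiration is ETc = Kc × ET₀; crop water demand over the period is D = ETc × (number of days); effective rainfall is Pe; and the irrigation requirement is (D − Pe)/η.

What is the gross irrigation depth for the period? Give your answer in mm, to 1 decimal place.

ET₀ = 0.75 × 5.6 = 4.2000 mm/d
ETc = Kc × ET₀ = 1.15 × 4.2000 = 4.8300 mm/d
Crop demand D = ETc × 30 d = 4.8300 × 30 = 144.900 mm
D − Pe = 144.900 − 59.6 = 85.300 mm
Gross irrigation = 85.300 / 0.74 = 115.270 mm

115.3 mm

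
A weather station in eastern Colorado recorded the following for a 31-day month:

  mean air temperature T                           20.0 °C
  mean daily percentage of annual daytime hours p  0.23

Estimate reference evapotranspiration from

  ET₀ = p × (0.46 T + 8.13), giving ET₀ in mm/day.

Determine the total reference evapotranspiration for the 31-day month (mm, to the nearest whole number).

ET₀ = 0.23 × (0.46 × 20.0 + 8.13) = 0.23 × 17.330 = 3.9859 mm/d
Monthly total = 3.9859 × 31 = 123.563 mm

124 mm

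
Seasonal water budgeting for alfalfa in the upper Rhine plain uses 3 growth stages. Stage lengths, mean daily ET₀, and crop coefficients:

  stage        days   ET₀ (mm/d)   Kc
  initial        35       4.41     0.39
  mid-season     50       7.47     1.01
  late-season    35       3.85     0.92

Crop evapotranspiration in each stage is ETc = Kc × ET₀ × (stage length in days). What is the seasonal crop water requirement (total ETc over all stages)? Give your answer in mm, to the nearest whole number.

initial: 0.39 × 4.41 × 35 = 60.20 mm
mid-season: 1.01 × 7.47 × 50 = 377.24 mm
late-season: 0.92 × 3.85 × 35 = 123.97 mm
Seasonal total = 561.41 mm

561 mm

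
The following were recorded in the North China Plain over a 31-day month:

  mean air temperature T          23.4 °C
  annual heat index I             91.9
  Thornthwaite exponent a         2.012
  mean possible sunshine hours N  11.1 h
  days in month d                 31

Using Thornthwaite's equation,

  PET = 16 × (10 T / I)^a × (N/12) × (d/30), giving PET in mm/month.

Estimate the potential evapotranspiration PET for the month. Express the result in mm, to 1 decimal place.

10T/I = 10 × 23.4 / 91.9 = 2.5462
(10T/I)^a = 2.5462^2.012 = 6.5563
Uncorrected PET = 16 × 6.5563 = 104.901 mm
Correction = (N/12)(d/30) = (11.1/12)(31/30) = 0.9558
PET = 104.901 × 0.9558 = 100.264 mm/month

100.3 mm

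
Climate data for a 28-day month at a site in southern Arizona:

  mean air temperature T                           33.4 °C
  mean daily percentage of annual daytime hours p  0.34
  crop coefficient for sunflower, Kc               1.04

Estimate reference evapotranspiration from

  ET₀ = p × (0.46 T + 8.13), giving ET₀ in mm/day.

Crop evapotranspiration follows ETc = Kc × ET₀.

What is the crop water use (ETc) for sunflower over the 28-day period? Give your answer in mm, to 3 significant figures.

233 mm

ET₀ = 0.34 × (0.46 × 33.4 + 8.13) = 0.34 × 23.494 = 7.9880 mm/d
ETc = Kc × ET₀ = 1.04 × 7.9880 = 8.3075 mm/d
Over 28 days: 8.3075 × 28 = 232.610 mm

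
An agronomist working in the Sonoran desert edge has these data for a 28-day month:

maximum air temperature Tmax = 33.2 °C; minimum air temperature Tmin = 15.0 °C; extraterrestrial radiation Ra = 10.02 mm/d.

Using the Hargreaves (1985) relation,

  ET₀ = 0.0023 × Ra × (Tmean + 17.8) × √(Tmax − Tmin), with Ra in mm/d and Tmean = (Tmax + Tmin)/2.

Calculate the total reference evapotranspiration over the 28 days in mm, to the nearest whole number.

115 mm

Tmean = (33.2 + 15.0)/2 = 24.10 °C
ET₀ = 0.0023 × 10.02 × (24.10 + 17.8) × √18.2 = 0.0023 × 10.02 × 41.90 × 4.2661 = 4.1195 mm/d
Over 28 days: 4.1195 × 28 = 115.346 mm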